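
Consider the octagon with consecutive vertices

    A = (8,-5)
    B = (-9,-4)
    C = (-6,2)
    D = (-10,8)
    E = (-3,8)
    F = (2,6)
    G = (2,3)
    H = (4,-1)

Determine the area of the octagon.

Apply the shoelace (surveyor's) formula: 2A = Σ (x_i·y_{i+1} − x_{i+1}·y_i), indices taken mod 8.
Cross-terms: -77, -42, -28, -56, -34, -6, -14, -12  ⇒  Σ = -269
Area = |Σ|/2 = 134.5.

134.5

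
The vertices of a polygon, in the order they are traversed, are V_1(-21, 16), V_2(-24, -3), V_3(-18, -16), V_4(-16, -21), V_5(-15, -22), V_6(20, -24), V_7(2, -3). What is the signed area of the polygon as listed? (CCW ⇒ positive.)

Apply the shoelace (surveyor's) formula: 2A = Σ (x_i·y_{i+1} − x_{i+1}·y_i), indices taken mod 7.
V_1→V_2: (-21)(-3) − (-24)(16) = 447
V_2→V_3: (-24)(-16) − (-18)(-3) = 330
V_3→V_4: (-18)(-21) − (-16)(-16) = 122
V_4→V_5: (-16)(-22) − (-15)(-21) = 37
V_5→V_6: (-15)(-24) − (20)(-22) = 800
V_6→V_7: (20)(-3) − (2)(-24) = -12
V_7→V_1: (2)(16) − (-21)(-3) = -31
Σ = 1693
Signed area = Σ/2 = 846.5 (positive ⇒ counter-clockwise traversal).

846.5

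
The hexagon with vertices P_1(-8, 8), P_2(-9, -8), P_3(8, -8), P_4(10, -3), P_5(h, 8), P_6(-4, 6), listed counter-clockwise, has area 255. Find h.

6

The doubled signed area Σ (x_i y_{i+1} − x_{i+1} y_i) is linear in h.
With h=0 it equals 456; the coefficient of h is 9 (from the two edges through P_5).
So 9·h + 456 = 2·255 = 510 ⇒ h = 6.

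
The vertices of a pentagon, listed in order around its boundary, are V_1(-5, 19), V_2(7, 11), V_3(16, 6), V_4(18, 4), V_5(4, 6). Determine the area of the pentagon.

Apply the shoelace (surveyor's) formula: 2A = Σ (x_i·y_{i+1} − x_{i+1}·y_i), indices taken mod 5.
Σ = (-188) + (-134) + (-44) + (92) + (106) = -168
Area = |Σ|/2 = 84.

84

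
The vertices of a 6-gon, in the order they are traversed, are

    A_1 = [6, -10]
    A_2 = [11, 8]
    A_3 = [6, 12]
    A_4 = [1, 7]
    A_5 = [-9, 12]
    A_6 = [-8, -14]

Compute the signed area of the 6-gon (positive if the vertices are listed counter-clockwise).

Apply the shoelace (surveyor's) formula: 2A = Σ (x_i·y_{i+1} − x_{i+1}·y_i), indices taken mod 6.
Cross-terms: 158, 84, 30, 75, 222, 164  ⇒  Σ = 733
Signed area = Σ/2 = 366.5 (positive ⇒ counter-clockwise traversal).

366.5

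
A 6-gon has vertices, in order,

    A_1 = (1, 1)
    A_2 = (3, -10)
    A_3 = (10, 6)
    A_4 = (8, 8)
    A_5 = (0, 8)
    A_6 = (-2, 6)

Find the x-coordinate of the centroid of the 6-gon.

134/33

Apply the surveyor's formula. First the cross-terms c_i = x_i·y_{i+1} − x_{i+1}·y_i:
  -13, 118, 32, 64, 16, -8  ⇒  2A = 209, A = 104.5.
Then Σ (x_i + x_{i+1})·c_i = 2546, so x̄ = 2546 / (6·104.5) = 134/33.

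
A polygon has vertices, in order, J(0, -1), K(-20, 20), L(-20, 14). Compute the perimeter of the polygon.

|JK| = √((-20)² + (21)²) = √841 = 29
|KL| = √((0)² + (-6)²) = √36 = 6
|LJ| = √((20)² + (-15)²) = √625 = 25
Perimeter = 29 + 6 + 25 = 60.

60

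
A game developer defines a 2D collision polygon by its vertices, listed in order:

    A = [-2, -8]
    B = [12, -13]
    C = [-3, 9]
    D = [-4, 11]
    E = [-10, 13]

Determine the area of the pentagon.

Cross-terms: 122, 69, 3, 58, 106  ⇒  Σ = 358
Area = |Σ|/2 = 179.

179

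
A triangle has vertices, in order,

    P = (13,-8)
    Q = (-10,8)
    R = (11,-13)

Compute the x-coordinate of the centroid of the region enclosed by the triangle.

14/3

Apply Gauss's area formula. First the cross-terms c_i = x_i·y_{i+1} − x_{i+1}·y_i:
  24, 42, 81  ⇒  2A = 147, A = 73.5.
Then Σ (x_i + x_{i+1})·c_i = 2058, so x̄ = 2058 / (6·73.5) = 14/3.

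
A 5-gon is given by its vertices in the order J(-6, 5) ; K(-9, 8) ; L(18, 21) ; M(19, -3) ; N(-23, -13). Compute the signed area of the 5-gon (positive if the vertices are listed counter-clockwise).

-649

Σ = (-3) + (-333) + (-453) + (-316) + (-193) = -1298
Signed area = Σ/2 = -649 (negative ⇒ clockwise traversal).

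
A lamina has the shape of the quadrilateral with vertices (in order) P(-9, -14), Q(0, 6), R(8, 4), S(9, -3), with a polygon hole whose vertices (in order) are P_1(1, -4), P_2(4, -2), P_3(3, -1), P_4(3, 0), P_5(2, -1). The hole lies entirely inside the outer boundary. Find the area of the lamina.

Outer boundary:
Apply the shoelace (surveyor's) formula: 2A = Σ (x_i·y_{i+1} − x_{i+1}·y_i), indices taken mod 4.
P→Q: (-9)(6) − (0)(-14) = -54
Q→R: (0)(4) − (8)(6) = -48
R→S: (8)(-3) − (9)(4) = -60
S→P: (9)(-14) − (-9)(-3) = -153
Σ = -315
Area = |Σ|/2 = 157.5.
Hole:
Cross-terms: 14, 2, 3, -3, -7  ⇒  Σ = 9
Area = |Σ|/2 = 4.5.
Net area = 157.5 − 4.5 = 153.

153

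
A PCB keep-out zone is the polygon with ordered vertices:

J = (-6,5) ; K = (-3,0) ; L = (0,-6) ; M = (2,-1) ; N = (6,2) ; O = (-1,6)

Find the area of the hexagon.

62

Σ = (15) + (18) + (12) + (10) + (38) + (31) = 124
Area = |Σ|/2 = 62.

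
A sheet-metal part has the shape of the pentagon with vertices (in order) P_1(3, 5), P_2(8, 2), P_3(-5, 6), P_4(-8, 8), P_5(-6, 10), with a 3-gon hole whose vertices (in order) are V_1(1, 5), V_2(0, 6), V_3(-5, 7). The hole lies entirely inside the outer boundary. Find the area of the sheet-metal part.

28

Outer boundary:
Apply the surveyor's formula: 2A = Σ (x_i·y_{i+1} − x_{i+1}·y_i), indices taken mod 5.
Σ = (-34) + (58) + (8) + (-32) + (-60) = -60
Area = |Σ|/2 = 30.
Hole:
Apply Gauss's area formula: 2A = Σ (x_i·y_{i+1} − x_{i+1}·y_i), indices taken mod 3.
Σ = (6) + (30) + (-32) = 4
Area = |Σ|/2 = 2.
Net area = 30 − 2 = 28.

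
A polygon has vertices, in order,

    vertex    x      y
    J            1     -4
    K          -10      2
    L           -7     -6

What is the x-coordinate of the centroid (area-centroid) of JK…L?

-16/3

Apply Gauss's area formula. First the cross-terms c_i = x_i·y_{i+1} − x_{i+1}·y_i:
  -38, 74, 34  ⇒  2A = 70, A = 35.
Then Σ (x_i + x_{i+1})·c_i = -1120, so x̄ = -1120 / (6·35) = -16/3.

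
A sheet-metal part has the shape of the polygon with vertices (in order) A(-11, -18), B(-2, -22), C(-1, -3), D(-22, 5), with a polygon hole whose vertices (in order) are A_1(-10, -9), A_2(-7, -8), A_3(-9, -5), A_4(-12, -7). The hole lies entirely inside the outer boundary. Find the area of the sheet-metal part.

274.5

Outer boundary:
Apply the surveyor's formula: 2A = Σ (x_i·y_{i+1} − x_{i+1}·y_i), indices taken mod 4.
Σ = (206) + (-16) + (-71) + (451) = 570
Area = |Σ|/2 = 285.
Hole:
Σ = (17) + (-37) + (3) + (38) = 21
Area = |Σ|/2 = 10.5.
Net area = 285 − 10.5 = 274.5.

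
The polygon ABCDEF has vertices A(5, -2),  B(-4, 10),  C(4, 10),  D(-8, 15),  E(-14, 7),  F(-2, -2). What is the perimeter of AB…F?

|AB| = √((-9)² + (12)²) = √225 = 15
|BC| = √((8)² + (0)²) = √64 = 8
|CD| = √((-12)² + (5)²) = √169 = 13
|DE| = √((-6)² + (-8)²) = √100 = 10
|EF| = √((12)² + (-9)²) = √225 = 15
|FA| = √((7)² + (0)²) = √49 = 7
Perimeter = 15 + 8 + 13 + 10 + 15 + 7 = 68.

68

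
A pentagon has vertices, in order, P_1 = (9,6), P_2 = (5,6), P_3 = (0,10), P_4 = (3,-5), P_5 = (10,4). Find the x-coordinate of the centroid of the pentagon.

293/65

Apply the shoelace (surveyor's) formula. First the cross-terms c_i = x_i·y_{i+1} − x_{i+1}·y_i:
  24, 50, -30, 62, 24  ⇒  2A = 130, A = 65.
Then Σ (x_i + x_{i+1})·c_i = 1758, so x̄ = 1758 / (6·65) = 293/65.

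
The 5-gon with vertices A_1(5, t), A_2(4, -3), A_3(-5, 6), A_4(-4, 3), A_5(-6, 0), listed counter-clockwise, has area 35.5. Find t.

-5

Write out the shoelace sum; only the two edges meeting at A_1 involve t:
2·Area = [((-6)·t − 5·0) + (5·(-3) − 4·t)] + 36
       = -10·t + 21 = 71
⇒ t = -5.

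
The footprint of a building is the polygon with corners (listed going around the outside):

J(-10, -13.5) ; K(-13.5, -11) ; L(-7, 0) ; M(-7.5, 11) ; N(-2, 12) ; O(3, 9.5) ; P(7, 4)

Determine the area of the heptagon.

Apply the shoelace (surveyor's) formula: 2A = Σ (x_i·y_{i+1} − x_{i+1}·y_i), indices taken mod 7.
J→K: (-10)(-11) − (-13.5)(-13.5) = -72.25
K→L: (-13.5)(0) − (-7)(-11) = -77
L→M: (-7)(11) − (-7.5)(0) = -77
M→N: (-7.5)(12) − (-2)(11) = -68
N→O: (-2)(9.5) − (3)(12) = -55
O→P: (3)(4) − (7)(9.5) = -54.5
P→J: (7)(-13.5) − (-10)(4) = -54.5
Σ = -458.25
Area = |Σ|/2 = 229.125.

229.125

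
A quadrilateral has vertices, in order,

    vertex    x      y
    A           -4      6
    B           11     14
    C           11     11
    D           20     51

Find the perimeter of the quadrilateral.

112

|AB| = √((15)² + (8)²) = √289 = 17
|BC| = √((0)² + (-3)²) = √9 = 3
|CD| = √((9)² + (40)²) = √1681 = 41
|DA| = √((-24)² + (-45)²) = √2601 = 51
Perimeter = 17 + 3 + 41 + 51 = 112.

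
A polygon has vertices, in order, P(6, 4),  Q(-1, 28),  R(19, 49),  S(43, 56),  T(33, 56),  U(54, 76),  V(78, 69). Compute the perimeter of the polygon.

|PQ| = √((-7)² + (24)²) = √625 = 25
|QR| = √((20)² + (21)²) = √841 = 29
|RS| = √((24)² + (7)²) = √625 = 25
|ST| = √((-10)² + (0)²) = √100 = 10
|TU| = √((21)² + (20)²) = √841 = 29
|UV| = √((24)² + (-7)²) = √625 = 25
|VP| = √((-72)² + (-65)²) = √9409 = 97
Perimeter = 25 + 29 + 25 + 10 + 29 + 25 + 97 = 240.

240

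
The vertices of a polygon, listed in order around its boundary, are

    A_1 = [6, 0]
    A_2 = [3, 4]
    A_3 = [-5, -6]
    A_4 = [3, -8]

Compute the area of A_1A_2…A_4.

66

A_1→A_2: (6)(4) − (3)(0) = 24
A_2→A_3: (3)(-6) − (-5)(4) = 2
A_3→A_4: (-5)(-8) − (3)(-6) = 58
A_4→A_1: (3)(0) − (6)(-8) = 48
Σ = 132
Area = |Σ|/2 = 66.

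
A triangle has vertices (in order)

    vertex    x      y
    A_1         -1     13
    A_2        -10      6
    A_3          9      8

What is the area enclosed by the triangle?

57.5

Apply Gauss's area formula: 2A = Σ (x_i·y_{i+1} − x_{i+1}·y_i), indices taken mod 3.
Σ = (124) + (-134) + (125) = 115
Area = |Σ|/2 = 57.5.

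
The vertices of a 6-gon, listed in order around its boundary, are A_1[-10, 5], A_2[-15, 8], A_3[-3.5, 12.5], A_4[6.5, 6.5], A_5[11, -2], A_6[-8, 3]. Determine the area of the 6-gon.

Σ = (-5) + (-159.5) + (-104) + (-84.5) + (17) + (-10) = -346
Area = |Σ|/2 = 173.

173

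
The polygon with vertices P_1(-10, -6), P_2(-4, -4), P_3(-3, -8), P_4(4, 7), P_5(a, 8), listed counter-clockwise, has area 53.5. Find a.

4

The doubled signed area Σ (x_i y_{i+1} − x_{i+1} y_i) is linear in a.
With a=0 it equals 159; the coefficient of a is -13 (from the two edges through P_5).
So -13·a + 159 = 2·53.5 = 107 ⇒ a = 4.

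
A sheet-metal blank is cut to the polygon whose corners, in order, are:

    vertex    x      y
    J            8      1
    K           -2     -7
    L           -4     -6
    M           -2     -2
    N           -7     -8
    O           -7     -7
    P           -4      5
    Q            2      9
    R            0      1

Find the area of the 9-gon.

Σ = (-54) + (-16) + (-4) + (2) + (-7) + (-63) + (-46) + (2) + (-8) = -194
Area = |Σ|/2 = 97.

97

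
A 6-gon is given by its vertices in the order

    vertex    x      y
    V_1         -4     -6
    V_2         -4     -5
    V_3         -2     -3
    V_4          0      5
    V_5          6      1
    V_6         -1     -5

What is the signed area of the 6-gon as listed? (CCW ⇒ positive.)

Σ = (-4) + (2) + (-10) + (-30) + (-29) + (-14) = -85
Signed area = Σ/2 = -42.5 (negative ⇒ clockwise traversal).

-42.5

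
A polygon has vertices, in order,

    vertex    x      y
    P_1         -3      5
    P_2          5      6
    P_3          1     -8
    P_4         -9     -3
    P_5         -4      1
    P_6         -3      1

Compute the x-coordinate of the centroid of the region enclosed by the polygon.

Apply the shoelace (surveyor's) formula. First the cross-terms c_i = x_i·y_{i+1} − x_{i+1}·y_i:
  -43, -46, -75, -21, -1, -12  ⇒  2A = -198, A = -99.
Then Σ (x_i + x_{i+1})·c_i = 590, so x̄ = 590 / (6·(-99)) = -295/297.

-295/297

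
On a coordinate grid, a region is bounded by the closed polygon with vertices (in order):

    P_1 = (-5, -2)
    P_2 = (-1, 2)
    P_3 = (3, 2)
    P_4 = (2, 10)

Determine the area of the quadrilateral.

Apply the shoelace (surveyor's) formula: 2A = Σ (x_i·y_{i+1} − x_{i+1}·y_i), indices taken mod 4.
Σ = (-12) + (-8) + (26) + (46) = 52
Area = |Σ|/2 = 26.

26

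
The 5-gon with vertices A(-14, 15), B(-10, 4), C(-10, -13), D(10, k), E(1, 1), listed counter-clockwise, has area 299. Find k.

Write out the shoelace sum; only the two edges meeting at D involve k:
2·Area = [((-10)·k − 10·(-13)) + (10·1 − 1·k)] + 293
       = -11·k + 433 = 598
⇒ k = -15.

-15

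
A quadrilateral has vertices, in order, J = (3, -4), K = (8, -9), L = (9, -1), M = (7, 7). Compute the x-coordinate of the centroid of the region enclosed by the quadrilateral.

214/33

Apply the shoelace formula. First the cross-terms c_i = x_i·y_{i+1} − x_{i+1}·y_i:
  5, 73, 70, -49  ⇒  2A = 99, A = 49.5.
Then Σ (x_i + x_{i+1})·c_i = 1926, so x̄ = 1926 / (6·49.5) = 214/33.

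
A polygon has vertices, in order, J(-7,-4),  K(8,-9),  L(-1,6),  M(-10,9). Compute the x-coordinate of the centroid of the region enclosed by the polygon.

-2.25

Apply the surveyor's formula. First the cross-terms c_i = x_i·y_{i+1} − x_{i+1}·y_i:
  95, 39, 51, 103  ⇒  2A = 288, A = 144.
Then Σ (x_i + x_{i+1})·c_i = -1944, so x̄ = -1944 / (6·144) = -2.25.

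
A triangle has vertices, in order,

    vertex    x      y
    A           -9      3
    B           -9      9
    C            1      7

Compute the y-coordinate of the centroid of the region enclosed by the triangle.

19/3

Apply Gauss's area formula. First the cross-terms c_i = x_i·y_{i+1} − x_{i+1}·y_i:
  -54, -72, 66  ⇒  2A = -60, A = -30.
Then Σ (y_i + y_{i+1})·c_i = -1140, so ȳ = -1140 / (6·(-30)) = 19/3.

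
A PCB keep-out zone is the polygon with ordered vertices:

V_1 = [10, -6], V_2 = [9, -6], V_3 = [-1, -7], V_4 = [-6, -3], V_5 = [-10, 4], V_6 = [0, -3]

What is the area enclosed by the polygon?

54

Apply the shoelace formula: 2A = Σ (x_i·y_{i+1} − x_{i+1}·y_i), indices taken mod 6.
V_1→V_2: (10)(-6) − (9)(-6) = -6
V_2→V_3: (9)(-7) − (-1)(-6) = -69
V_3→V_4: (-1)(-3) − (-6)(-7) = -39
V_4→V_5: (-6)(4) − (-10)(-3) = -54
V_5→V_6: (-10)(-3) − (0)(4) = 30
V_6→V_1: (0)(-6) − (10)(-3) = 30
Σ = -108
Area = |Σ|/2 = 54.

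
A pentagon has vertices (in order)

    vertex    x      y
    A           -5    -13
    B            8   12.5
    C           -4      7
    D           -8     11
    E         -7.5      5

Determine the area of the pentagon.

162.25

Σ = (41.5) + (106) + (12) + (42.5) + (122.5) = 324.5
Area = |Σ|/2 = 162.25.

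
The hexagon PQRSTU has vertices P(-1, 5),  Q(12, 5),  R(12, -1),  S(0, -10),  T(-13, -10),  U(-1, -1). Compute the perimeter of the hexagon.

|PQ| = √((13)² + (0)²) = √169 = 13
|QR| = √((0)² + (-6)²) = √36 = 6
|RS| = √((-12)² + (-9)²) = √225 = 15
|ST| = √((-13)² + (0)²) = √169 = 13
|TU| = √((12)² + (9)²) = √225 = 15
|UP| = √((0)² + (6)²) = √36 = 6
Perimeter = 13 + 6 + 15 + 13 + 15 + 6 = 68.

68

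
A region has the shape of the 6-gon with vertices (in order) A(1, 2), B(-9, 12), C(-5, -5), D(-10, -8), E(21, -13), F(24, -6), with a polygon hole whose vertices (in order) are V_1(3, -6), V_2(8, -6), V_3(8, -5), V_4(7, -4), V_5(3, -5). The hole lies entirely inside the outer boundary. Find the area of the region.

Outer boundary:
Apply Gauss's area formula: 2A = Σ (x_i·y_{i+1} − x_{i+1}·y_i), indices taken mod 6.
Cross-terms: 30, 105, -10, 298, 186, 54  ⇒  Σ = 663
Area = |Σ|/2 = 331.5.
Hole:
Apply the shoelace formula: 2A = Σ (x_i·y_{i+1} − x_{i+1}·y_i), indices taken mod 5.
V_1→V_2: (3)(-6) − (8)(-6) = 30
V_2→V_3: (8)(-5) − (8)(-6) = 8
V_3→V_4: (8)(-4) − (7)(-5) = 3
V_4→V_5: (7)(-5) − (3)(-4) = -23
V_5→V_1: (3)(-6) − (3)(-5) = -3
Σ = 15
Area = |Σ|/2 = 7.5.
Net area = 331.5 − 7.5 = 324.

324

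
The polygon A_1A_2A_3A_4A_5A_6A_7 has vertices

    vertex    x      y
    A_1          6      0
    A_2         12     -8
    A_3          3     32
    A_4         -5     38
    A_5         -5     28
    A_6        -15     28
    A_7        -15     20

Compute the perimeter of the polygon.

118

|A_1A_2| = √((6)² + (-8)²) = √100 = 10
|A_2A_3| = √((-9)² + (40)²) = √1681 = 41
|A_3A_4| = √((-8)² + (6)²) = √100 = 10
|A_4A_5| = √((0)² + (-10)²) = √100 = 10
|A_5A_6| = √((-10)² + (0)²) = √100 = 10
|A_6A_7| = √((0)² + (-8)²) = √64 = 8
|A_7A_1| = √((21)² + (-20)²) = √841 = 29
Perimeter = 10 + 41 + 10 + 10 + 10 + 8 + 29 = 118.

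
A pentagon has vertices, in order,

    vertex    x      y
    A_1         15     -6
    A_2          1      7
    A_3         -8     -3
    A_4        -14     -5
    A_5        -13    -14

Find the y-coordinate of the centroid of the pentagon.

-1130/249

Apply the shoelace (surveyor's) formula. First the cross-terms c_i = x_i·y_{i+1} − x_{i+1}·y_i:
  111, 53, -2, 131, 288  ⇒  2A = 581, A = 290.5.
Then Σ (y_i + y_{i+1})·c_i = -7910, so ȳ = -7910 / (6·290.5) = -1130/249.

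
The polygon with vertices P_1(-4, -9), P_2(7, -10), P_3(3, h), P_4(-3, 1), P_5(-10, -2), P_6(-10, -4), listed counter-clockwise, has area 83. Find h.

The doubled signed area Σ (x_i y_{i+1} − x_{i+1} y_i) is linear in h.
With h=0 it equals 246; the coefficient of h is 10 (from the two edges through P_3).
So 10·h + 246 = 2·83 = 166 ⇒ h = -8.

-8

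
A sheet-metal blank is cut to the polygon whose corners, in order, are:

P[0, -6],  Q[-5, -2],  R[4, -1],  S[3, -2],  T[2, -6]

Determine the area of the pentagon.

Apply the shoelace (surveyor's) formula: 2A = Σ (x_i·y_{i+1} − x_{i+1}·y_i), indices taken mod 5.
Cross-terms: -30, 13, -5, -14, -12  ⇒  Σ = -48
Area = |Σ|/2 = 24.

24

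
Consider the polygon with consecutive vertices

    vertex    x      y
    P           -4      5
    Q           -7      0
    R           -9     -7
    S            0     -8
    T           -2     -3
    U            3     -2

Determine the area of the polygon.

80

Cross-terms: 35, 49, 72, -16, 13, 7  ⇒  Σ = 160
Area = |Σ|/2 = 80.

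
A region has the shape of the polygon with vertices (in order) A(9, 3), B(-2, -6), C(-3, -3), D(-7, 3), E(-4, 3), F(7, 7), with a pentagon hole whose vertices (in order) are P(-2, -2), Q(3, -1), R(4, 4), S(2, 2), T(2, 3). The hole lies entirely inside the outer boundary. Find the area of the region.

81

Outer boundary:
Apply the shoelace (surveyor's) formula: 2A = Σ (x_i·y_{i+1} − x_{i+1}·y_i), indices taken mod 6.
Cross-terms: -48, -12, -30, -9, -49, -42  ⇒  Σ = -190
Area = |Σ|/2 = 95.
Hole:
P→Q: (-2)(-1) − (3)(-2) = 8
Q→R: (3)(4) − (4)(-1) = 16
R→S: (4)(2) − (2)(4) = 0
S→T: (2)(3) − (2)(2) = 2
T→P: (2)(-2) − (-2)(3) = 2
Σ = 28
Area = |Σ|/2 = 14.
Net area = 95 − 14 = 81.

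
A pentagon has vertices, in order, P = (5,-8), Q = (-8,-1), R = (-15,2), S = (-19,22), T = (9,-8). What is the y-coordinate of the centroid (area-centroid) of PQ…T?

655/141

Apply the shoelace (surveyor's) formula. First the cross-terms c_i = x_i·y_{i+1} − x_{i+1}·y_i:
  -69, -31, -292, -46, -32  ⇒  2A = -470, A = -235.
Then Σ (y_i + y_{i+1})·c_i = -6550, so ȳ = -6550 / (6·(-235)) = 655/141.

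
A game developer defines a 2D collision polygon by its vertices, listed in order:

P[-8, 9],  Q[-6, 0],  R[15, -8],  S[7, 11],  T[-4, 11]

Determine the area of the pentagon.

248

Σ = (54) + (48) + (221) + (121) + (52) = 496
Area = |Σ|/2 = 248.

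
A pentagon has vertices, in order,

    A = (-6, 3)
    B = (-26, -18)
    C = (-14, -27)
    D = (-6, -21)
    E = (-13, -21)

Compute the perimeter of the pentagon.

|AB| = √((-20)² + (-21)²) = √841 = 29
|BC| = √((12)² + (-9)²) = √225 = 15
|CD| = √((8)² + (6)²) = √100 = 10
|DE| = √((-7)² + (0)²) = √49 = 7
|EA| = √((7)² + (24)²) = √625 = 25
Perimeter = 29 + 15 + 10 + 7 + 25 = 86.

86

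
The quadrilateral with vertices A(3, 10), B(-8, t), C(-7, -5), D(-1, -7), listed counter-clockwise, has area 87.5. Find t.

0

The doubled signed area Σ (x_i y_{i+1} − x_{i+1} y_i) is linear in t.
With t=0 it equals 175; the coefficient of t is 10 (from the two edges through B).
So 10·t + 175 = 2·87.5 = 175 ⇒ t = 0.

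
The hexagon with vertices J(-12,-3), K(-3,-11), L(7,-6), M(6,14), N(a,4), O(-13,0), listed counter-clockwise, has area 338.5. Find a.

Write out the shoelace sum; only the two edges meeting at N involve a:
2·Area = [(6·4 − a·14) + (a·0 − (-13)·4)] + 391
       = -14·a + 467 = 677
⇒ a = -15.

-15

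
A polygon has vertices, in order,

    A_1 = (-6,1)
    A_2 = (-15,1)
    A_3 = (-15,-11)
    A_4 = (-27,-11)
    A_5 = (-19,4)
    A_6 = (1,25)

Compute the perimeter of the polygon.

104

|A_1A_2| = √((-9)² + (0)²) = √81 = 9
|A_2A_3| = √((0)² + (-12)²) = √144 = 12
|A_3A_4| = √((-12)² + (0)²) = √144 = 12
|A_4A_5| = √((8)² + (15)²) = √289 = 17
|A_5A_6| = √((20)² + (21)²) = √841 = 29
|A_6A_1| = √((-7)² + (-24)²) = √625 = 25
Perimeter = 9 + 12 + 12 + 17 + 29 + 25 = 104.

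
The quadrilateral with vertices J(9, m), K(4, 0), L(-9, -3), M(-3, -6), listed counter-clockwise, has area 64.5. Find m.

The doubled signed area Σ (x_i y_{i+1} − x_{i+1} y_i) is linear in m.
With m=0 it equals 87; the coefficient of m is -7 (from the two edges through J).
So -7·m + 87 = 2·64.5 = 129 ⇒ m = -6.

-6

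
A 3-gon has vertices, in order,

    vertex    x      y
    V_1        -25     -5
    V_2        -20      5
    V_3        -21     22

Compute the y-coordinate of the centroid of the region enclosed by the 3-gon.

22/3

Apply the shoelace (surveyor's) formula. First the cross-terms c_i = x_i·y_{i+1} − x_{i+1}·y_i:
  -225, -335, 655  ⇒  2A = 95, A = 47.5.
Then Σ (y_i + y_{i+1})·c_i = 2090, so ȳ = 2090 / (6·47.5) = 22/3.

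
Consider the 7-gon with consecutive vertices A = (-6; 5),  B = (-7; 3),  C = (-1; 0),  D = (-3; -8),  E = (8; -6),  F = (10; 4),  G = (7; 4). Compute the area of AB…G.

136.5

Cross-terms: 17, 3, 8, 82, 92, 12, 59  ⇒  Σ = 273
Area = |Σ|/2 = 136.5.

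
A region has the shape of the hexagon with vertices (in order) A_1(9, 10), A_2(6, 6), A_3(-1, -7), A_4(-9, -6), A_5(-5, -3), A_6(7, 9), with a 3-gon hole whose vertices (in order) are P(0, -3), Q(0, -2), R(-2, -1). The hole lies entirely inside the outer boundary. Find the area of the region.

Outer boundary:
Apply the shoelace (surveyor's) formula: 2A = Σ (x_i·y_{i+1} − x_{i+1}·y_i), indices taken mod 6.
Σ = (-6) + (-36) + (-57) + (-3) + (-24) + (-11) = -137
Area = |Σ|/2 = 68.5.
Hole:
Apply the shoelace formula: 2A = Σ (x_i·y_{i+1} − x_{i+1}·y_i), indices taken mod 3.
Σ = (0) + (-4) + (6) = 2
Area = |Σ|/2 = 1.
Net area = 68.5 − 1 = 67.5.

67.5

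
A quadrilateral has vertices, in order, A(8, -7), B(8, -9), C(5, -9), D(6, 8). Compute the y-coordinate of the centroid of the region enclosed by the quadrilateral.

-542/165

Apply Gauss's area formula. First the cross-terms c_i = x_i·y_{i+1} − x_{i+1}·y_i:
  -16, -27, 94, -106  ⇒  2A = -55, A = -27.5.
Then Σ (y_i + y_{i+1})·c_i = 542, so ȳ = 542 / (6·(-27.5)) = -542/165.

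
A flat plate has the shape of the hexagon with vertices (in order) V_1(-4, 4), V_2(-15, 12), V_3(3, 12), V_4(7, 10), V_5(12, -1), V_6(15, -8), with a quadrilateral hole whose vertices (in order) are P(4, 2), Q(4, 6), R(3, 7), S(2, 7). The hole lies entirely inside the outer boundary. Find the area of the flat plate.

214.5

Outer boundary:
Σ = (12) + (-216) + (-54) + (-127) + (-81) + (28) = -438
Area = |Σ|/2 = 219.
Hole:
Apply the surveyor's formula: 2A = Σ (x_i·y_{i+1} − x_{i+1}·y_i), indices taken mod 4.
Cross-terms: 16, 10, 7, -24  ⇒  Σ = 9
Area = |Σ|/2 = 4.5.
Net area = 219 − 4.5 = 214.5.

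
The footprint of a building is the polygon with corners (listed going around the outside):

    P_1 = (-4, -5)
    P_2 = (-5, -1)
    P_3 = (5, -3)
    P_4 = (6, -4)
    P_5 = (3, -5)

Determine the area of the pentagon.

Apply the shoelace (surveyor's) formula: 2A = Σ (x_i·y_{i+1} − x_{i+1}·y_i), indices taken mod 5.
P_1→P_2: (-4)(-1) − (-5)(-5) = -21
P_2→P_3: (-5)(-3) − (5)(-1) = 20
P_3→P_4: (5)(-4) − (6)(-3) = -2
P_4→P_5: (6)(-5) − (3)(-4) = -18
P_5→P_1: (3)(-5) − (-4)(-5) = -35
Σ = -56
Area = |Σ|/2 = 28.

28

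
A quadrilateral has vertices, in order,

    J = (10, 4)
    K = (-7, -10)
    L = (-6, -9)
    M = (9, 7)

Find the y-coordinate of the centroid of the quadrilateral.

77/192

Apply the shoelace formula. First the cross-terms c_i = x_i·y_{i+1} − x_{i+1}·y_i:
  -72, 3, 39, -34  ⇒  2A = -64, A = -32.
Then Σ (y_i + y_{i+1})·c_i = -77, so ȳ = -77 / (6·(-32)) = 77/192.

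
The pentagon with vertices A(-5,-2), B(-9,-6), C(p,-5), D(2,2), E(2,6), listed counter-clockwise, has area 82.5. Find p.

The doubled signed area Σ (x_i y_{i+1} − x_{i+1} y_i) is linear in p.
With p=0 it equals 101; the coefficient of p is 8 (from the two edges through C).
So 8·p + 101 = 2·82.5 = 165 ⇒ p = 8.

8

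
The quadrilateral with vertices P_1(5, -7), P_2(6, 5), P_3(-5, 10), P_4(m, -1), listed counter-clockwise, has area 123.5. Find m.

-5

Write out the shoelace sum; only the two edges meeting at P_4 involve m:
2·Area = [((-5)·(-1) − m·10) + (m·(-7) − 5·(-1))] + 152
       = -17·m + 162 = 247
⇒ m = -5.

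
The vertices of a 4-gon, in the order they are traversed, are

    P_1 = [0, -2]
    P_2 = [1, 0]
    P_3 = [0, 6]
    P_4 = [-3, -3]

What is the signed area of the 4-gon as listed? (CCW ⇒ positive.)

Apply Gauss's area formula: 2A = Σ (x_i·y_{i+1} − x_{i+1}·y_i), indices taken mod 4.
Cross-terms: 2, 6, 18, 6  ⇒  Σ = 32
Signed area = Σ/2 = 16 (positive ⇒ counter-clockwise traversal).

16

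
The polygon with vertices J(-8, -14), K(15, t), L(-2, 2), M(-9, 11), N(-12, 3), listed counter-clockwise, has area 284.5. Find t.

-6

Write out the shoelace sum; only the two edges meeting at K involve t:
2·Area = [((-8)·t − 15·(-14)) + (15·2 − (-2)·t)] + 293
       = -6·t + 533 = 569
⇒ t = -6.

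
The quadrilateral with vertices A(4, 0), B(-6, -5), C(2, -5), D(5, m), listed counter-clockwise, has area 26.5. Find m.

-4

The doubled signed area Σ (x_i y_{i+1} − x_{i+1} y_i) is linear in m.
With m=0 it equals 45; the coefficient of m is -2 (from the two edges through D).
So -2·m + 45 = 2·26.5 = 53 ⇒ m = -4.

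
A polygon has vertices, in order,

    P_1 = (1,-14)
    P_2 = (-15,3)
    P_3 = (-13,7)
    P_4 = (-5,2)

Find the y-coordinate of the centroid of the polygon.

Apply Gauss's area formula. First the cross-terms c_i = x_i·y_{i+1} − x_{i+1}·y_i:
  -207, -66, 9, 68  ⇒  2A = -196, A = -98.
Then Σ (y_i + y_{i+1})·c_i = 882, so ȳ = 882 / (6·(-98)) = -1.5.

-1.5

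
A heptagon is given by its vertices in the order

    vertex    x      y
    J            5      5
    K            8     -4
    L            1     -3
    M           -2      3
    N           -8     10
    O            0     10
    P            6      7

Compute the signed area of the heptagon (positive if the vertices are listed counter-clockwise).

-112

Apply the shoelace formula: 2A = Σ (x_i·y_{i+1} − x_{i+1}·y_i), indices taken mod 7.
Σ = (-60) + (-20) + (-3) + (4) + (-80) + (-60) + (-5) = -224
Signed area = Σ/2 = -112 (negative ⇒ clockwise traversal).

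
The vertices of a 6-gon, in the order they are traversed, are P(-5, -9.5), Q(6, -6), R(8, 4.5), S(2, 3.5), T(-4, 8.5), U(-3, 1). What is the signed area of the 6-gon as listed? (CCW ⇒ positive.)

Apply Gauss's area formula: 2A = Σ (x_i·y_{i+1} − x_{i+1}·y_i), indices taken mod 6.
Σ = (87) + (75) + (19) + (31) + (21.5) + (33.5) = 267
Signed area = Σ/2 = 133.5 (positive ⇒ counter-clockwise traversal).

133.5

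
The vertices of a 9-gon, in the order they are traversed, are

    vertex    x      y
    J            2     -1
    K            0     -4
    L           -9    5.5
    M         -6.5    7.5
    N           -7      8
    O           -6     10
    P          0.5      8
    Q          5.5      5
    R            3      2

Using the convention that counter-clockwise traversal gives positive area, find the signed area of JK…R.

Σ = (-8) + (-36) + (-31.75) + (0.5) + (-22) + (-53) + (-41.5) + (-4) + (-7) = -202.75
Signed area = Σ/2 = -101.375 (negative ⇒ clockwise traversal).

-101.375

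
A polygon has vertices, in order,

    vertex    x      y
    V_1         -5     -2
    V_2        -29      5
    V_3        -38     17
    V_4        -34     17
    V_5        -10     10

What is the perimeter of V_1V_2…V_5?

|V_1V_2| = √((-24)² + (7)²) = √625 = 25
|V_2V_3| = √((-9)² + (12)²) = √225 = 15
|V_3V_4| = √((4)² + (0)²) = √16 = 4
|V_4V_5| = √((24)² + (-7)²) = √625 = 25
|V_5V_1| = √((5)² + (-12)²) = √169 = 13
Perimeter = 25 + 15 + 4 + 25 + 13 = 82.

82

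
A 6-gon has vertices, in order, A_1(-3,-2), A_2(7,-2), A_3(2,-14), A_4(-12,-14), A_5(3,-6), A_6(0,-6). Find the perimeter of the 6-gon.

62

|A_1A_2| = √((10)² + (0)²) = √100 = 10
|A_2A_3| = √((-5)² + (-12)²) = √169 = 13
|A_3A_4| = √((-14)² + (0)²) = √196 = 14
|A_4A_5| = √((15)² + (8)²) = √289 = 17
|A_5A_6| = √((-3)² + (0)²) = √9 = 3
|A_6A_1| = √((-3)² + (4)²) = √25 = 5
Perimeter = 10 + 13 + 14 + 17 + 3 + 5 = 62.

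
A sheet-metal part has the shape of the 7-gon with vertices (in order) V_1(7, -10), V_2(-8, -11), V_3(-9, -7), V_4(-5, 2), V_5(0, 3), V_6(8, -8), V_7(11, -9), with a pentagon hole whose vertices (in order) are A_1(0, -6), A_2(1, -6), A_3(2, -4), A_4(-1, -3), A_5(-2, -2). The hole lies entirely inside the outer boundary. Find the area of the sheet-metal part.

Outer boundary:
Apply the shoelace (surveyor's) formula: 2A = Σ (x_i·y_{i+1} − x_{i+1}·y_i), indices taken mod 7.
V_1→V_2: (7)(-11) − (-8)(-10) = -157
V_2→V_3: (-8)(-7) − (-9)(-11) = -43
V_3→V_4: (-9)(2) − (-5)(-7) = -53
V_4→V_5: (-5)(3) − (0)(2) = -15
V_5→V_6: (0)(-8) − (8)(3) = -24
V_6→V_7: (8)(-9) − (11)(-8) = 16
V_7→V_1: (11)(-10) − (7)(-9) = -47
Σ = -323
Area = |Σ|/2 = 161.5.
Hole:
Σ = (6) + (8) + (-10) + (-4) + (12) = 12
Area = |Σ|/2 = 6.
Net area = 161.5 − 6 = 155.5.

155.5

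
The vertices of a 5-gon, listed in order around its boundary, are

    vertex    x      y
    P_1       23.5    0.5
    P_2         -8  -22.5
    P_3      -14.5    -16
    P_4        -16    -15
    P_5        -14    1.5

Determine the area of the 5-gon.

Cross-terms: -524.75, -198.25, -38.5, -234, -42.25  ⇒  Σ = -1037.75
Area = |Σ|/2 = 518.875.

518.875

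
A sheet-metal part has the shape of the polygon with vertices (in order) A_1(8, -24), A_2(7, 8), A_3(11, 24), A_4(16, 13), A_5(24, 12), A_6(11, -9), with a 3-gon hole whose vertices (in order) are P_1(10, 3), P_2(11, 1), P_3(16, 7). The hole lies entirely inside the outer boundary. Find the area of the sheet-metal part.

286.5

Outer boundary:
Cross-terms: 232, 80, -241, -120, -348, -192  ⇒  Σ = -589
Area = |Σ|/2 = 294.5.
Hole:
P_1→P_2: (10)(1) − (11)(3) = -23
P_2→P_3: (11)(7) − (16)(1) = 61
P_3→P_1: (16)(3) − (10)(7) = -22
Σ = 16
Area = |Σ|/2 = 8.
Net area = 294.5 − 8 = 286.5.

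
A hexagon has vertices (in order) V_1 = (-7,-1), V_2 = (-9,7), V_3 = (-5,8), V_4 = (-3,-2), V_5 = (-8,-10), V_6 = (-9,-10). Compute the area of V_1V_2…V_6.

59

Apply the shoelace formula: 2A = Σ (x_i·y_{i+1} − x_{i+1}·y_i), indices taken mod 6.
V_1→V_2: (-7)(7) − (-9)(-1) = -58
V_2→V_3: (-9)(8) − (-5)(7) = -37
V_3→V_4: (-5)(-2) − (-3)(8) = 34
V_4→V_5: (-3)(-10) − (-8)(-2) = 14
V_5→V_6: (-8)(-10) − (-9)(-10) = -10
V_6→V_1: (-9)(-1) − (-7)(-10) = -61
Σ = -118
Area = |Σ|/2 = 59.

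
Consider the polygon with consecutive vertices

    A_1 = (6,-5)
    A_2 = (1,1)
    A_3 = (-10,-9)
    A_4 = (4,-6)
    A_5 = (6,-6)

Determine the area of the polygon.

Cross-terms: 11, 1, 96, 12, 6  ⇒  Σ = 126
Area = |Σ|/2 = 63.

63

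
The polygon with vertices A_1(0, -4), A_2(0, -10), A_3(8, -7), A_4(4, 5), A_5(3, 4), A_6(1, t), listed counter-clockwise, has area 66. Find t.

The doubled signed area Σ (x_i y_{i+1} − x_{i+1} y_i) is linear in t.
With t=0 it equals 141; the coefficient of t is 3 (from the two edges through A_6).
So 3·t + 141 = 2·66 = 132 ⇒ t = -3.

-3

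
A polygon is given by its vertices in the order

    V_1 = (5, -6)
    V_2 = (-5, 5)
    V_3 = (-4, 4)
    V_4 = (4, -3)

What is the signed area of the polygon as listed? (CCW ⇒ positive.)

Apply the surveyor's formula: 2A = Σ (x_i·y_{i+1} − x_{i+1}·y_i), indices taken mod 4.
Σ = (-5) + (0) + (-4) + (-9) = -18
Signed area = Σ/2 = -9 (negative ⇒ clockwise traversal).

-9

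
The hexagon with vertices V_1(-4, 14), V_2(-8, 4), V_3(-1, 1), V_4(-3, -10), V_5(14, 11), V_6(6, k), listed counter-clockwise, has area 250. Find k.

15

Write out the shoelace sum; only the two edges meeting at V_6 involve k:
2·Area = [(14·k − 6·11) + (6·14 − (-4)·k)] + 212
       = 18·k + 230 = 500
⇒ k = 15.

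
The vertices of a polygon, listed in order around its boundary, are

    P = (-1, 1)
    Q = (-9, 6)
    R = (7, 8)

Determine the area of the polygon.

48

Apply the shoelace (surveyor's) formula: 2A = Σ (x_i·y_{i+1} − x_{i+1}·y_i), indices taken mod 3.
Σ = (3) + (-114) + (15) = -96
Area = |Σ|/2 = 48.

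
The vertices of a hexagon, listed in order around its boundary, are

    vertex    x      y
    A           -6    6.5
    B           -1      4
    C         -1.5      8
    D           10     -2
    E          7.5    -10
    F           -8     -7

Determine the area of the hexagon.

204

Apply the shoelace (surveyor's) formula: 2A = Σ (x_i·y_{i+1} − x_{i+1}·y_i), indices taken mod 6.
A→B: (-6)(4) − (-1)(6.5) = -17.5
B→C: (-1)(8) − (-1.5)(4) = -2
C→D: (-1.5)(-2) − (10)(8) = -77
D→E: (10)(-10) − (7.5)(-2) = -85
E→F: (7.5)(-7) − (-8)(-10) = -132.5
F→A: (-8)(6.5) − (-6)(-7) = -94
Σ = -408
Area = |Σ|/2 = 204.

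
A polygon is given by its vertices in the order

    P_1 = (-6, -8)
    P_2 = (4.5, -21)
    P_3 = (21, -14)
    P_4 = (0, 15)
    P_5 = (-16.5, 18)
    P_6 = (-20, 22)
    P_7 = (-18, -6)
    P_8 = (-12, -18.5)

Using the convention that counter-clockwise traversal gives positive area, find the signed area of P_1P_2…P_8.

930.75

Apply the shoelace formula: 2A = Σ (x_i·y_{i+1} − x_{i+1}·y_i), indices taken mod 8.
Σ = (162) + (378) + (315) + (247.5) + (-3) + (516) + (261) + (-15) = 1861.5
Signed area = Σ/2 = 930.75 (positive ⇒ counter-clockwise traversal).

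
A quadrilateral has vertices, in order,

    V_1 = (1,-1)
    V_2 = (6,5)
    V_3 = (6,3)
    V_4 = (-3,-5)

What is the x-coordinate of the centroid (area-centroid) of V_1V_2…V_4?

73/21

Apply the shoelace (surveyor's) formula. First the cross-terms c_i = x_i·y_{i+1} − x_{i+1}·y_i:
  11, -12, -21, 8  ⇒  2A = -14, A = -7.
Then Σ (x_i + x_{i+1})·c_i = -146, so x̄ = -146 / (6·(-7)) = 73/21.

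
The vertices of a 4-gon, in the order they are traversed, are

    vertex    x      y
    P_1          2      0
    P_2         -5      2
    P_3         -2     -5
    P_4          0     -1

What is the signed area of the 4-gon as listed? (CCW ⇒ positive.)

18.5

Σ = (4) + (29) + (2) + (2) = 37
Signed area = Σ/2 = 18.5 (positive ⇒ counter-clockwise traversal).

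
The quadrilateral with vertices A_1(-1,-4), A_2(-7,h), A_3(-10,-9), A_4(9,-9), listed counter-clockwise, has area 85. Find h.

1

Write out the shoelace sum; only the two edges meeting at A_2 involve h:
2·Area = [((-1)·h − (-7)·(-4)) + ((-7)·(-9) − (-10)·h)] + 126
       = 9·h + 161 = 170
⇒ h = 1.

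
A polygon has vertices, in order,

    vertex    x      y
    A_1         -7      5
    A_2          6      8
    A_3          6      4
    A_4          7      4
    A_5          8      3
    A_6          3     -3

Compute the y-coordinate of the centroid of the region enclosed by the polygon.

509/164

Apply Gauss's area formula. First the cross-terms c_i = x_i·y_{i+1} − x_{i+1}·y_i:
  -86, -24, -4, -11, -33, -6  ⇒  2A = -164, A = -82.
Then Σ (y_i + y_{i+1})·c_i = -1527, so ȳ = -1527 / (6·(-82)) = 509/164.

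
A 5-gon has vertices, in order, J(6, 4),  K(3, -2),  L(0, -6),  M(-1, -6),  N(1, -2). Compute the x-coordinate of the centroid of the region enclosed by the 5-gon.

Apply the surveyor's formula. First the cross-terms c_i = x_i·y_{i+1} − x_{i+1}·y_i:
  -24, -18, -6, 8, 16  ⇒  2A = -24, A = -12.
Then Σ (x_i + x_{i+1})·c_i = -152, so x̄ = -152 / (6·(-12)) = 19/9.

19/9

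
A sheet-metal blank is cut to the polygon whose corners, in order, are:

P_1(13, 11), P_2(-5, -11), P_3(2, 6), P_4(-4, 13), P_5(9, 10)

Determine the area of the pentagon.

Σ = (-88) + (-8) + (50) + (-157) + (-31) = -234
Area = |Σ|/2 = 117.

117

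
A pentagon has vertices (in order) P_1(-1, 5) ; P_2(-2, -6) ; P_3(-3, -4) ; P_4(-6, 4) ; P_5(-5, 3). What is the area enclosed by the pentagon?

Σ = (16) + (-10) + (-36) + (2) + (-22) = -50
Area = |Σ|/2 = 25.

25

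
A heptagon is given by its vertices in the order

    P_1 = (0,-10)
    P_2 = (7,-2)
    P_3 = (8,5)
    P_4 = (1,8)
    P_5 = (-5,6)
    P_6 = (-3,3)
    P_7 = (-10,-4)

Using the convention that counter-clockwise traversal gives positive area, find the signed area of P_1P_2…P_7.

Apply the shoelace (surveyor's) formula: 2A = Σ (x_i·y_{i+1} − x_{i+1}·y_i), indices taken mod 7.
Σ = (70) + (51) + (59) + (46) + (3) + (42) + (100) = 371
Signed area = Σ/2 = 185.5 (positive ⇒ counter-clockwise traversal).

185.5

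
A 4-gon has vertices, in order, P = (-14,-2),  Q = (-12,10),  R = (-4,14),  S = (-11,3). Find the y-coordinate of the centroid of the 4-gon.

953/129

Apply Gauss's area formula. First the cross-terms c_i = x_i·y_{i+1} − x_{i+1}·y_i:
  -164, -128, 142, 64  ⇒  2A = -86, A = -43.
Then Σ (y_i + y_{i+1})·c_i = -1906, so ȳ = -1906 / (6·(-43)) = 953/129.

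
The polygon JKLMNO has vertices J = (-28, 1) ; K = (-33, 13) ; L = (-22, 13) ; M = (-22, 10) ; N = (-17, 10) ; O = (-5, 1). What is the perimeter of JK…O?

70

|JK| = √((-5)² + (12)²) = √169 = 13
|KL| = √((11)² + (0)²) = √121 = 11
|LM| = √((0)² + (-3)²) = √9 = 3
|MN| = √((5)² + (0)²) = √25 = 5
|NO| = √((12)² + (-9)²) = √225 = 15
|OJ| = √((-23)² + (0)²) = √529 = 23
Perimeter = 13 + 11 + 3 + 5 + 15 + 23 = 70.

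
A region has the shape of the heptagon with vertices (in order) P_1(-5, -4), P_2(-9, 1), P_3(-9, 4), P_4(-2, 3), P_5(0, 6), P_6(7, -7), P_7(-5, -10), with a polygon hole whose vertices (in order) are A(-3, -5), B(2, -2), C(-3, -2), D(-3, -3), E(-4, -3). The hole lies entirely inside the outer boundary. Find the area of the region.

129.5

Outer boundary:
Cross-terms: -41, -27, -19, -12, -42, -105, -30  ⇒  Σ = -276
Area = |Σ|/2 = 138.
Hole:
Σ = (16) + (-10) + (3) + (-3) + (11) = 17
Area = |Σ|/2 = 8.5.
Net area = 138 − 8.5 = 129.5.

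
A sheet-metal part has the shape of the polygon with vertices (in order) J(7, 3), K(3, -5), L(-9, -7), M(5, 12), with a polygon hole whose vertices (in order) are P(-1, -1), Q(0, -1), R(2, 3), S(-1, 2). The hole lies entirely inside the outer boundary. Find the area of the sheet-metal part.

Outer boundary:
Apply the shoelace (surveyor's) formula: 2A = Σ (x_i·y_{i+1} − x_{i+1}·y_i), indices taken mod 4.
Σ = (-44) + (-66) + (-73) + (-69) = -252
Area = |Σ|/2 = 126.
Hole:
P→Q: (-1)(-1) − (0)(-1) = 1
Q→R: (0)(3) − (2)(-1) = 2
R→S: (2)(2) − (-1)(3) = 7
S→P: (-1)(-1) − (-1)(2) = 3
Σ = 13
Area = |Σ|/2 = 6.5.
Net area = 126 − 6.5 = 119.5.

119.5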